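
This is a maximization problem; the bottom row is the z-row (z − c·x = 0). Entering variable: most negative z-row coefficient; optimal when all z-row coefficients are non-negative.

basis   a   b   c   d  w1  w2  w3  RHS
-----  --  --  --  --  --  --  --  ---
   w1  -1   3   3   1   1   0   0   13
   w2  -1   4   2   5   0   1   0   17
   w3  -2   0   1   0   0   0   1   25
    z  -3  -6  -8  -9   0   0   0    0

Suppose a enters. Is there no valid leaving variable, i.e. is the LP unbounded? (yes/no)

Every constraint-row entry in column a is ≤ 0, so increasing a is unbounded.

yes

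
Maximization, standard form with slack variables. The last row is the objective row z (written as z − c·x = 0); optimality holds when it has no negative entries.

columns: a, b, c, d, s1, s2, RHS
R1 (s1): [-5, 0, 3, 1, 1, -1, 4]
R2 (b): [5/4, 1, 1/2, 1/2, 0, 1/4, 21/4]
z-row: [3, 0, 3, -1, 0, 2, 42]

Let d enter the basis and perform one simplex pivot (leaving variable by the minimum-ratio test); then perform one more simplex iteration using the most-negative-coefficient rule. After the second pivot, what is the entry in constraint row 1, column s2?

Ratio test on column d — row 1: 4/1 = 4; row 2: (21/4)/(1/2) = 21/2. Minimum is 4 at row 1 (s1 leaves); pivot element 1.
Divide row 1 by 1; eliminate column d from the other rows.
Second iteration: most negative z-row entry is -2 in column a, so a enters.
Ratio test on column a — row 1: entry -5 ≤ 0; row 2: (13/4)/(15/4) = 13/15. Minimum is 13/15 at row 2 (b leaves); pivot element 15/4.
Divide row 2 by 15/4; eliminate column a from the other rows.
After both pivots, the entry at constraint row 1, column s2 is 0.

0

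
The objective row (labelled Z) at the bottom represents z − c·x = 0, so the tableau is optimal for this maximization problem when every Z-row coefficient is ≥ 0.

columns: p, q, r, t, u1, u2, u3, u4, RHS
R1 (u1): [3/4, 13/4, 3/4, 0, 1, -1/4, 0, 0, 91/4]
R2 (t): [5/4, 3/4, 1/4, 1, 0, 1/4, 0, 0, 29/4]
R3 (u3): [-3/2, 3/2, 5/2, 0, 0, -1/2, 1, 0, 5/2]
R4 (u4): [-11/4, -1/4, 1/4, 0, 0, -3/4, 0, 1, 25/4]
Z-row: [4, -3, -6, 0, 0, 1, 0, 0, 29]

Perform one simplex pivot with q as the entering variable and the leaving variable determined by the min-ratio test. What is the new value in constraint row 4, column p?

Ratio test on column q — row 1: (91/4)/(13/4) = 7; row 2: (29/4)/(3/4) = 29/3; row 3: (5/2)/(3/2) = 5/3; row 4: entry -1/4 ≤ 0. Minimum is 5/3 at row 3 (u3 leaves); pivot element 3/2.
Divide row 3 by 3/2; eliminate column q from the other rows.
Row 4 update in column p: -11/4 − (-1/4)·(-1) = -3.

-3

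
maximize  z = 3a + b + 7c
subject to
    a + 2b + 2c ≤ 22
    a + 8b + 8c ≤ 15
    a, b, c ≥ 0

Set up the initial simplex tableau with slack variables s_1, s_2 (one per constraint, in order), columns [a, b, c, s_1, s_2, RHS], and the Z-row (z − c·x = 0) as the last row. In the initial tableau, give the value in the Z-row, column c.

-7

The Z-row carries the negated objective coefficients: the c entry is -7.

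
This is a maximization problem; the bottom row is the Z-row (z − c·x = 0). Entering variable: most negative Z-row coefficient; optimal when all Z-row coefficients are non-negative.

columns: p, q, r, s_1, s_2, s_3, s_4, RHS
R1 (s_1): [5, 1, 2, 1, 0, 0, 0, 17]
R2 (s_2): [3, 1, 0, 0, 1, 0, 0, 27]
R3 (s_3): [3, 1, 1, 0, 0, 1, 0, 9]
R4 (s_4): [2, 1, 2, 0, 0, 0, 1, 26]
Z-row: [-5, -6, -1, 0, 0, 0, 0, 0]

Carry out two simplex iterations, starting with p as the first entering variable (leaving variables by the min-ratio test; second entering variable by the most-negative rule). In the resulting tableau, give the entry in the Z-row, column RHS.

54

Ratio test on column p — row 1: 17/5 = 17/5; row 2: 27/3 = 9; row 3: 9/3 = 3; row 4: 26/2 = 13. Minimum is 3 at row 3 (s_3 leaves); pivot element 3.
Divide row 3 by 3; eliminate column p from the other rows.
Second iteration: most negative Z-row entry is -13/3 in column q, so q enters.
Ratio test on column q — row 1: entry -2/3 ≤ 0; row 2: entry 0 ≤ 0; row 3: 3/(1/3) = 9; row 4: 20/(1/3) = 60. Minimum is 9 at row 3 (p leaves); pivot element 1/3.
Divide row 3 by 1/3; eliminate column q from the other rows.
After both pivots, the entry at the Z-row, column RHS is 54.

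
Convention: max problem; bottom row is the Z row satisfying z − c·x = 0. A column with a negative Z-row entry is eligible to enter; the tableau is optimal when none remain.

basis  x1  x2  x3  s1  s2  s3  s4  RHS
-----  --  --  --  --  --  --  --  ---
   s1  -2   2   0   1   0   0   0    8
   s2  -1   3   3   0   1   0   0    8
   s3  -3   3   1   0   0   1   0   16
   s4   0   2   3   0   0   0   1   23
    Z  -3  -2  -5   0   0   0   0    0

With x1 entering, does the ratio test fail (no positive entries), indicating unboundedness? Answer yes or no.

yes

Every constraint-row entry in column x1 is ≤ 0, so increasing x1 is unbounded.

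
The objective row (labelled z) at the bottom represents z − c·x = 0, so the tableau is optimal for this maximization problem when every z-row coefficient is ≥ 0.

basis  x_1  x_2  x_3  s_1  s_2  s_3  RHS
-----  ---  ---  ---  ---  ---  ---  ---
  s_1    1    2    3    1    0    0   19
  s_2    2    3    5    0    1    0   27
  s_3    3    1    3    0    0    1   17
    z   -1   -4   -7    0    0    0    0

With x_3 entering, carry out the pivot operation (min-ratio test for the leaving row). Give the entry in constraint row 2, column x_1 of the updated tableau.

2/5

Ratio test on column x_3 — row 1: 19/3 = 19/3; row 2: 27/5 = 27/5; row 3: 17/3 = 17/3. Minimum is 27/5 at row 2 (s_2 leaves); pivot element 5.
Divide row 2 by 5; eliminate column x_3 from the other rows.
In the new row 2, the x_1 entry is the old entry divided by the pivot: 2/5 = 2/5.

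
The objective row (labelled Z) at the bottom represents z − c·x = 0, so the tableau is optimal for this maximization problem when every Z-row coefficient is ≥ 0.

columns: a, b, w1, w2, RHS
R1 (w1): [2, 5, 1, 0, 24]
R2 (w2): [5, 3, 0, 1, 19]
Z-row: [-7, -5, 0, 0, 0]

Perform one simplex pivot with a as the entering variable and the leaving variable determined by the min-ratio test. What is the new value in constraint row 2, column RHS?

19/5

Ratio test on column a — row 1: 24/2 = 12; row 2: 19/5 = 19/5. Minimum is 19/5 at row 2 (w2 leaves); pivot element 5.
Divide row 2 by 5; eliminate column a from the other rows.
In the new row 2, the RHS entry is the old entry divided by the pivot: 19/5 = 19/5.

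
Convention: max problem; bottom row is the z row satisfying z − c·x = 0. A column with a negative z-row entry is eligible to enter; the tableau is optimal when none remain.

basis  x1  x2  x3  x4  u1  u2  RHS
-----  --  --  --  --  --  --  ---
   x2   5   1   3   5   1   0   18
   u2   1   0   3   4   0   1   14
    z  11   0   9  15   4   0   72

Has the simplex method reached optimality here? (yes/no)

yes

Every z-row coefficient is ≥ 0, so the tableau is optimal.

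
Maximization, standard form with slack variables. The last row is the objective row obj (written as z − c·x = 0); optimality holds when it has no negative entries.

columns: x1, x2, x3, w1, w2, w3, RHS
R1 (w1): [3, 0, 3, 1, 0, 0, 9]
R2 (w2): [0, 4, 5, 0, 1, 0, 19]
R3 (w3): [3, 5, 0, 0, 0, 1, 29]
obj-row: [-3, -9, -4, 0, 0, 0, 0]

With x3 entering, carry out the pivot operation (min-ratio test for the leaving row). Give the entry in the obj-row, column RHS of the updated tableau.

12

Ratio test on column x3 — row 1: 9/3 = 3; row 2: 19/5 = 19/5; row 3: entry 0 ≤ 0. Minimum is 3 at row 1 (w1 leaves); pivot element 3.
Divide row 1 by 3; eliminate column x3 from the other rows.
obj-row update in column RHS: 0 − (-4)·3 = 12.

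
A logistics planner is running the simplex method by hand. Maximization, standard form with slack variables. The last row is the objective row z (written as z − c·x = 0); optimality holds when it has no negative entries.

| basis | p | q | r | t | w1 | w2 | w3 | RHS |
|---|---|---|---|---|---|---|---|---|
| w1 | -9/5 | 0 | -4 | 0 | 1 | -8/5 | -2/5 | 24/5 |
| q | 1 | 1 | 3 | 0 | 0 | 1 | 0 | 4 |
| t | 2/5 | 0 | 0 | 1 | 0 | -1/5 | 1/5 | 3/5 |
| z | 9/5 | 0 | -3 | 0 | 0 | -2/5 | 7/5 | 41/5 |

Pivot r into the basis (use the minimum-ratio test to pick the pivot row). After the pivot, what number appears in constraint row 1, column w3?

-2/5

Ratio test on column r — row 1: entry -4 ≤ 0; row 2: 4/3 = 4/3; row 3: entry 0 ≤ 0. Minimum is 4/3 at row 2 (q leaves); pivot element 3.
Divide row 2 by 3; eliminate column r from the other rows.
Row 1 update in column w3: -2/5 − (-4)·0 = -2/5.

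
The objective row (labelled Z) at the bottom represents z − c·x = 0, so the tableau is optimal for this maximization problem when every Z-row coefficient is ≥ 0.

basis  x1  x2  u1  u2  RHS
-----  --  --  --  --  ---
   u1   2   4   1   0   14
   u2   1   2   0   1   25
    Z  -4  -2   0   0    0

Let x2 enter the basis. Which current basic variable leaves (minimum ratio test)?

Column x2 entries and ratios — u1: 14/4 = 7/2; u2: 25/2 = 25/2.
Smallest ratio is 7/2 in the row of u1, so u1 leaves.

u1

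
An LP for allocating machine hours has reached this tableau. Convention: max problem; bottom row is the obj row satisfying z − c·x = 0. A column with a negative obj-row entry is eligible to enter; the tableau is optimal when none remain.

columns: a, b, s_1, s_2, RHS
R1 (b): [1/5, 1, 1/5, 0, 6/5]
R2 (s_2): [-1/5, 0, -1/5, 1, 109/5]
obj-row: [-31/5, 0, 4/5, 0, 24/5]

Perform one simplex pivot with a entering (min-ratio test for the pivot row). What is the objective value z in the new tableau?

Ratio test on column a — row 1: (6/5)/(1/5) = 6; row 2: entry -1/5 ≤ 0. Minimum is 6 at row 1 (b leaves); pivot element 1/5.
Pivot on row 1; the obj-row RHS becomes 24/5 − (-31/5)·6 = 42.

42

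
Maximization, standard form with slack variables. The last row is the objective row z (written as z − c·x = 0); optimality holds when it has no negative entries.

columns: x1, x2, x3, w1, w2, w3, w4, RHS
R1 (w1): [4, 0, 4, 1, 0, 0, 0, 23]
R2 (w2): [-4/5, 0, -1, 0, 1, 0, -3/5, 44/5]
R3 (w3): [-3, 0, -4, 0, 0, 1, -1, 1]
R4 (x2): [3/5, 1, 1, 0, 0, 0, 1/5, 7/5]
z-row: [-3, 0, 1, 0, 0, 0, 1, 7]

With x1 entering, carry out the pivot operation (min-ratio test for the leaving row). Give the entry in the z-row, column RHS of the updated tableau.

Ratio test on column x1 — row 1: 23/4 = 23/4; row 2: entry -4/5 ≤ 0; row 3: entry -3 ≤ 0; row 4: (7/5)/(3/5) = 7/3. Minimum is 7/3 at row 4 (x2 leaves); pivot element 3/5.
Divide row 4 by 3/5; eliminate column x1 from the other rows.
z-row update in column RHS: 7 − (-3)·(7/3) = 14.

14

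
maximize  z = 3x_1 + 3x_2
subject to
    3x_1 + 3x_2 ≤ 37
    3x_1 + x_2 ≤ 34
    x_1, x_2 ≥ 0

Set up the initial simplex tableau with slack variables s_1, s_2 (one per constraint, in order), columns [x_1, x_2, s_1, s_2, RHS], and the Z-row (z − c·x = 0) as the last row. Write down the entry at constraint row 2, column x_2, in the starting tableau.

Constraint 2 has coefficient 1 on x_2.

1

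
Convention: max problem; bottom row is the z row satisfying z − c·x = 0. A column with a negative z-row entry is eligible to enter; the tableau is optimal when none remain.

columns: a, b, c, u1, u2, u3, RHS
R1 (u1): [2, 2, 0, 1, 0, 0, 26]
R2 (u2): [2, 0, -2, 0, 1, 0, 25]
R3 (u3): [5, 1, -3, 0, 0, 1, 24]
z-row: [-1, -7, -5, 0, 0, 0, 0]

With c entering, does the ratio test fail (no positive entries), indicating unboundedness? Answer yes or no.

yes

Every constraint-row entry in column c is ≤ 0, so increasing c is unbounded.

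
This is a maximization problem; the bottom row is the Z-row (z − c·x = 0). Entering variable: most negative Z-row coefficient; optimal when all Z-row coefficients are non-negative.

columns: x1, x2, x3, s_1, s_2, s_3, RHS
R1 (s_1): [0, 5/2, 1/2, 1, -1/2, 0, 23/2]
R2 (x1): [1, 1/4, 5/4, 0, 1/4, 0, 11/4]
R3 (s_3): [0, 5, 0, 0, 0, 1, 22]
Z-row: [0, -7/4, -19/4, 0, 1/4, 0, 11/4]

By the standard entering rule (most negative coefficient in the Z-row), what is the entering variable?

x3

Negative Z-row entries: x2: -7/4, x3: -19/4.
The most negative is -19/4 in column x3, so x3 enters.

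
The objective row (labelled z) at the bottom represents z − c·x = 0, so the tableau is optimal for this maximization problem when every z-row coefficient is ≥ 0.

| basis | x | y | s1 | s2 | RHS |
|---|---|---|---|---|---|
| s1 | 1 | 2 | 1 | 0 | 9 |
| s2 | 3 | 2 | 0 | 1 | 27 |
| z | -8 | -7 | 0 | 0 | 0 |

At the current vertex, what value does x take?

x is not in the basis, so in the current basic feasible solution x = 0.

0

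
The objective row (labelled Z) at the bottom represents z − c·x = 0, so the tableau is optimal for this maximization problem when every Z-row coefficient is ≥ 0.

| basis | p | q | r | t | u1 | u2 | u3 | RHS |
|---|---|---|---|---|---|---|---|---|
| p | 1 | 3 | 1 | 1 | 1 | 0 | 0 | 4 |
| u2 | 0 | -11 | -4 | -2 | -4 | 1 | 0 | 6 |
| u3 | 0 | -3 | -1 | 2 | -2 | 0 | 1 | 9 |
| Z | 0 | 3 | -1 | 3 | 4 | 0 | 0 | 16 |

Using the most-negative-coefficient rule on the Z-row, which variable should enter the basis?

r

Negative Z-row entries: r: -1.
The most negative is -1 in column r, so r enters.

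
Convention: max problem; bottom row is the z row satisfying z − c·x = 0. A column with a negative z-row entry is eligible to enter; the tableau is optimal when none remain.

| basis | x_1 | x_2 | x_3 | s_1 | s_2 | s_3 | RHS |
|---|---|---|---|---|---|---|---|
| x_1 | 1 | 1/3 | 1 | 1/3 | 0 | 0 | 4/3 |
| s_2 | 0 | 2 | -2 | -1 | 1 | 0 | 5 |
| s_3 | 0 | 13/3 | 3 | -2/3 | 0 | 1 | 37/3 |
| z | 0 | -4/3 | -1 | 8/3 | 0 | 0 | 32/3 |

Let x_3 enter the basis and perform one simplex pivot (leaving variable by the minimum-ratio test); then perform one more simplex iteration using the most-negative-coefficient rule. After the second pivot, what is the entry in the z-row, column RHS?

29/2

Ratio test on column x_3 — row 1: (4/3)/1 = 4/3; row 2: entry -2 ≤ 0; row 3: (37/3)/3 = 37/9. Minimum is 4/3 at row 1 (x_1 leaves); pivot element 1.
Divide row 1 by 1; eliminate column x_3 from the other rows.
Second iteration: most negative z-row entry is -1 in column x_2, so x_2 enters.
Ratio test on column x_2 — row 1: (4/3)/(1/3) = 4; row 2: (23/3)/(8/3) = 23/8; row 3: (25/3)/(10/3) = 5/2. Minimum is 5/2 at row 3 (s_3 leaves); pivot element 10/3.
Divide row 3 by 10/3; eliminate column x_2 from the other rows.
After both pivots, the entry at the z-row, column RHS is 29/2.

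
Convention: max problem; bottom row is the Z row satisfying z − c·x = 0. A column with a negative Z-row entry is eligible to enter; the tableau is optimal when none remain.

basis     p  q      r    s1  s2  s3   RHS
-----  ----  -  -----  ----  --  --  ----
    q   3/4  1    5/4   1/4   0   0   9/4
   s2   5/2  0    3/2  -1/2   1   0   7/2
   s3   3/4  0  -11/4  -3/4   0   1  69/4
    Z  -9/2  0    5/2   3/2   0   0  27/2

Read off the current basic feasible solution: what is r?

0

r is not in the basis, so in the current basic feasible solution r = 0.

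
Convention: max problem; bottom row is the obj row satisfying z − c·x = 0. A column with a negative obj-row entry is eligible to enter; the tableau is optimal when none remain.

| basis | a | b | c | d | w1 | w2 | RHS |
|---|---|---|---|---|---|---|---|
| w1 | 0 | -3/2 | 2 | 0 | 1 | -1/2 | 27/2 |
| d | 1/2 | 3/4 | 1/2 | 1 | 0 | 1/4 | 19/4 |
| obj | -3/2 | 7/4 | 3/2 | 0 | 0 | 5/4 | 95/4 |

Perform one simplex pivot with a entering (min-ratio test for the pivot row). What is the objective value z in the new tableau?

38

Ratio test on column a — row 1: entry 0 ≤ 0; row 2: (19/4)/(1/2) = 19/2. Minimum is 19/2 at row 2 (d leaves); pivot element 1/2.
Pivot on row 2; the obj-row RHS becomes 95/4 − (-3/2)·(19/2) = 38.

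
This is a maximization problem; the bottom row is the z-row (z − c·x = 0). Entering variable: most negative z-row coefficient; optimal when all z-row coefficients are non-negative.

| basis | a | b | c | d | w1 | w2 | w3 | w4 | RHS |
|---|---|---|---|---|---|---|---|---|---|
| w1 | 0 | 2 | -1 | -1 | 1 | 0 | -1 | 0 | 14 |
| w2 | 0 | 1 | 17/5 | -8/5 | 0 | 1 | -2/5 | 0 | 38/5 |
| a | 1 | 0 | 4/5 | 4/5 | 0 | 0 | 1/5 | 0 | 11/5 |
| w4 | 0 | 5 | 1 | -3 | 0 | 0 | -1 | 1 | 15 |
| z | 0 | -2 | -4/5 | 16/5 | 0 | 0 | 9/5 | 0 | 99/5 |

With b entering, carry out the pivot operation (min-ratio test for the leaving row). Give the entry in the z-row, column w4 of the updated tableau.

Ratio test on column b — row 1: 14/2 = 7; row 2: (38/5)/1 = 38/5; row 3: entry 0 ≤ 0; row 4: 15/5 = 3. Minimum is 3 at row 4 (w4 leaves); pivot element 5.
Divide row 4 by 5; eliminate column b from the other rows.
z-row update in column w4: 0 − (-2)·(1/5) = 2/5.

2/5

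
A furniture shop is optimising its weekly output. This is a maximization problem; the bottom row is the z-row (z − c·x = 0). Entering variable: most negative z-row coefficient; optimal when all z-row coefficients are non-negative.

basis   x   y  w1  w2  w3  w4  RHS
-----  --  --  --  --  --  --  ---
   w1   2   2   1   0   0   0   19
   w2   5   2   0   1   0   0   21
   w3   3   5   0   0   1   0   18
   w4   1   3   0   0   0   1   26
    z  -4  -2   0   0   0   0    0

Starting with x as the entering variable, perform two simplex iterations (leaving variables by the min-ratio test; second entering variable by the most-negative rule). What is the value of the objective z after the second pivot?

Ratio test on column x — row 1: 19/2 = 19/2; row 2: 21/5 = 21/5; row 3: 18/3 = 6; row 4: 26/1 = 26. Minimum is 21/5 at row 2 (w2 leaves); pivot element 5.
Pivot on row 2; the z-row RHS becomes 0 − (-4)·(21/5) = 84/5.
Next entering variable (most negative z-row entry -2/5): y.
Ratio test on column y — row 1: (53/5)/(6/5) = 53/6; row 2: (21/5)/(2/5) = 21/2; row 3: (27/5)/(19/5) = 27/19; row 4: (109/5)/(13/5) = 109/13. Minimum is 27/19 at row 3 (w3 leaves); pivot element 19/5.
After the second pivot the z-row RHS is 84/5 − (-2/5)·(27/19) = 330/19.

330/19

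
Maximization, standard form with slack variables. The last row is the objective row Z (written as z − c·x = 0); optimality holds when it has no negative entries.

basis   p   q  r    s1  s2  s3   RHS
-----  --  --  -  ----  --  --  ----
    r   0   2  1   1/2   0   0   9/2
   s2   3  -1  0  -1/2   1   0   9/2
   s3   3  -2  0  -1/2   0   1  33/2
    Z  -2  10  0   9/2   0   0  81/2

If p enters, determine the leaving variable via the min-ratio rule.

s2

Column p entries and ratios — r: 0 ≤ 0, skip; s2: (9/2)/3 = 3/2; s3: (33/2)/3 = 11/2.
Smallest ratio is 3/2 in the row of s2, so s2 leaves.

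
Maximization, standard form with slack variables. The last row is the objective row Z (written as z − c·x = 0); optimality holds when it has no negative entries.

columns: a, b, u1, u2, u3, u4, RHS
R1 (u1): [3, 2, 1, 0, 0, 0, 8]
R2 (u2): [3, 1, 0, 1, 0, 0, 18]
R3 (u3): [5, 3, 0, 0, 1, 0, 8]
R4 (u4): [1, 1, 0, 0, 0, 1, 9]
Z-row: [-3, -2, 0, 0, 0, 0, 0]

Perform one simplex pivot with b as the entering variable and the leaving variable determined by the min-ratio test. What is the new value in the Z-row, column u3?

2/3

Ratio test on column b — row 1: 8/2 = 4; row 2: 18/1 = 18; row 3: 8/3 = 8/3; row 4: 9/1 = 9. Minimum is 8/3 at row 3 (u3 leaves); pivot element 3.
Divide row 3 by 3; eliminate column b from the other rows.
Z-row update in column u3: 0 − (-2)·(1/3) = 2/3.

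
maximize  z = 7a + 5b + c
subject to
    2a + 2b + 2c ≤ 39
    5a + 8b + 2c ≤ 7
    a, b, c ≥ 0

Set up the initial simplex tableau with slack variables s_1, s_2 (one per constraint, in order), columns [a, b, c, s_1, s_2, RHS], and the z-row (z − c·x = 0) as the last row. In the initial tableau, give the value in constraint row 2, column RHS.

7

The RHS of constraint 2 is b_2 = 7.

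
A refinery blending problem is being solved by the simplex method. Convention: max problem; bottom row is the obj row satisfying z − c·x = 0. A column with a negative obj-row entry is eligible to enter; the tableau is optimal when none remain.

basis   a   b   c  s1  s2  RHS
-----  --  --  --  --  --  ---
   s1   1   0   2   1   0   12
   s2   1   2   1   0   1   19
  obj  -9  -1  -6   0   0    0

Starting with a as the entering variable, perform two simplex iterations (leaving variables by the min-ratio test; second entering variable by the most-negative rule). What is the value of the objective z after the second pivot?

Ratio test on column a — row 1: 12/1 = 12; row 2: 19/1 = 19. Minimum is 12 at row 1 (s1 leaves); pivot element 1.
Pivot on row 1; the obj-row RHS becomes 0 − (-9)·12 = 108.
Next entering variable (most negative obj-row entry -1): b.
Ratio test on column b — row 1: entry 0 ≤ 0; row 2: 7/2 = 7/2. Minimum is 7/2 at row 2 (s2 leaves); pivot element 2.
After the second pivot the obj-row RHS is 108 − (-1)·(7/2) = 223/2.

223/2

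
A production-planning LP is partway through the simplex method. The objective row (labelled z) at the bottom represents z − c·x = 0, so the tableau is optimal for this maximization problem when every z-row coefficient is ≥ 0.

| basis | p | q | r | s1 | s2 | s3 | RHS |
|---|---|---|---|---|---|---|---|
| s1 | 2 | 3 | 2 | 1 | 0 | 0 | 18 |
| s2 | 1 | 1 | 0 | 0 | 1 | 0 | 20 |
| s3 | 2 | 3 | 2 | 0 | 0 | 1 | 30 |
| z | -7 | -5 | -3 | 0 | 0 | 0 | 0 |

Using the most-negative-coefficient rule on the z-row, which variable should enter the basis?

Negative z-row entries: p: -7, q: -5, r: -3.
The most negative is -7 in column p, so p enters.

p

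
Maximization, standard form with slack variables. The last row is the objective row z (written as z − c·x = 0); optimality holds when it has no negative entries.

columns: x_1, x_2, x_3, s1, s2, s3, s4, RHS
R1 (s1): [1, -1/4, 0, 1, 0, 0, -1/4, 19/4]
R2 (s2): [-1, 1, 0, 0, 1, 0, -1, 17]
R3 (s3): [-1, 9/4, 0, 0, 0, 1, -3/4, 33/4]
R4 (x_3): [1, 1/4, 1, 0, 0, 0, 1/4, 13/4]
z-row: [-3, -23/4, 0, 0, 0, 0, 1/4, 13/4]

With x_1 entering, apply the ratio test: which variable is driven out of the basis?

x_3

Column x_1 entries and ratios — s1: (19/4)/1 = 19/4; s2: -1 ≤ 0, skip; s3: -1 ≤ 0, skip; x_3: (13/4)/1 = 13/4.
Smallest ratio is 13/4 in the row of x_3, so x_3 leaves.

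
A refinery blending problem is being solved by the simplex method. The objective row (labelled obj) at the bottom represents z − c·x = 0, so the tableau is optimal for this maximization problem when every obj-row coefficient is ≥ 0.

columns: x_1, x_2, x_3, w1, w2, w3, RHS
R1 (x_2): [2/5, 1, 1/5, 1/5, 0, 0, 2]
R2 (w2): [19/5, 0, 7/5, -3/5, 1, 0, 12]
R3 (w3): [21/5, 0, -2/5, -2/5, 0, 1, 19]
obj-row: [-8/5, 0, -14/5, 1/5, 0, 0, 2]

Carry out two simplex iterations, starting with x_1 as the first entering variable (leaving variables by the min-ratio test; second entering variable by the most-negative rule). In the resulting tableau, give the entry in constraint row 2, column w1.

-3/7

Ratio test on column x_1 — row 1: 2/(2/5) = 5; row 2: 12/(19/5) = 60/19; row 3: 19/(21/5) = 95/21. Minimum is 60/19 at row 2 (w2 leaves); pivot element 19/5.
Divide row 2 by 19/5; eliminate column x_1 from the other rows.
Second iteration: most negative obj-row entry is -42/19 in column x_3, so x_3 enters.
Ratio test on column x_3 — row 1: (14/19)/(1/19) = 14; row 2: (60/19)/(7/19) = 60/7; row 3: entry -37/19 ≤ 0. Minimum is 60/7 at row 2 (x_1 leaves); pivot element 7/19.
Divide row 2 by 7/19; eliminate column x_3 from the other rows.
After both pivots, the entry at constraint row 2, column w1 is -3/7.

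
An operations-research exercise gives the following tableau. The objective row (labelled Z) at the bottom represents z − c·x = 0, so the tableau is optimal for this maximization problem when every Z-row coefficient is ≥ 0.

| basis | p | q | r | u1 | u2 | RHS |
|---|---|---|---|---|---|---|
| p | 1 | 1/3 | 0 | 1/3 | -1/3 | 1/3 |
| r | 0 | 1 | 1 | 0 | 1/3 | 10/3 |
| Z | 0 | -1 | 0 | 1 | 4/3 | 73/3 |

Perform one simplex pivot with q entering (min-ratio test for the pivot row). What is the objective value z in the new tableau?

Ratio test on column q — row 1: (1/3)/(1/3) = 1; row 2: (10/3)/1 = 10/3. Minimum is 1 at row 1 (p leaves); pivot element 1/3.
Pivot on row 1; the Z-row RHS becomes 73/3 − (-1)·1 = 76/3.

76/3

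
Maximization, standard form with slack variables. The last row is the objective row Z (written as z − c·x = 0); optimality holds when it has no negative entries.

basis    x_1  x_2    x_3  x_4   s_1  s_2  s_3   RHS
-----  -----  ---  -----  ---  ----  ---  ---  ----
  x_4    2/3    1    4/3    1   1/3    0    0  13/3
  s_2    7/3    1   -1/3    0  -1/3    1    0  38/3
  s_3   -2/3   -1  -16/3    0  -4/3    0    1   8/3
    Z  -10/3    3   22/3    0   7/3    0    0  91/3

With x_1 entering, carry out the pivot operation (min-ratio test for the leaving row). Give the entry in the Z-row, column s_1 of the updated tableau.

Ratio test on column x_1 — row 1: (13/3)/(2/3) = 13/2; row 2: (38/3)/(7/3) = 38/7; row 3: entry -2/3 ≤ 0. Minimum is 38/7 at row 2 (s_2 leaves); pivot element 7/3.
Divide row 2 by 7/3; eliminate column x_1 from the other rows.
Z-row update in column s_1: 7/3 − (-10/3)·(-1/7) = 13/7.

13/7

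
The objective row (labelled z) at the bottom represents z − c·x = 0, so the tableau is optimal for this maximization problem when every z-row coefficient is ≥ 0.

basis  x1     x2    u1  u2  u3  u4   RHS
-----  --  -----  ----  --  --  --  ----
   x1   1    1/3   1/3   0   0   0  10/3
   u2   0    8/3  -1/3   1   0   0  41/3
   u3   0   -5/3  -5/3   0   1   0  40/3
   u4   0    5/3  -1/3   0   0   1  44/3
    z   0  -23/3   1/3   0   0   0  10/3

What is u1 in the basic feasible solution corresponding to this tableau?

0

u1 is not in the basis, so in the current basic feasible solution u1 = 0.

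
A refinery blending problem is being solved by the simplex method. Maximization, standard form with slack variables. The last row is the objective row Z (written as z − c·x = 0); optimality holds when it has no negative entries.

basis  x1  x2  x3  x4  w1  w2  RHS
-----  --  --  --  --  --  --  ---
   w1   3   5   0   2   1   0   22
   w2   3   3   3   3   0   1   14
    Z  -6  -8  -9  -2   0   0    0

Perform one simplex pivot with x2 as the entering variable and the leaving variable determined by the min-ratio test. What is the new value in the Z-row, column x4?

6/5

Ratio test on column x2 — row 1: 22/5 = 22/5; row 2: 14/3 = 14/3. Minimum is 22/5 at row 1 (w1 leaves); pivot element 5.
Divide row 1 by 5; eliminate column x2 from the other rows.
Z-row update in column x4: -2 − (-8)·(2/5) = 6/5.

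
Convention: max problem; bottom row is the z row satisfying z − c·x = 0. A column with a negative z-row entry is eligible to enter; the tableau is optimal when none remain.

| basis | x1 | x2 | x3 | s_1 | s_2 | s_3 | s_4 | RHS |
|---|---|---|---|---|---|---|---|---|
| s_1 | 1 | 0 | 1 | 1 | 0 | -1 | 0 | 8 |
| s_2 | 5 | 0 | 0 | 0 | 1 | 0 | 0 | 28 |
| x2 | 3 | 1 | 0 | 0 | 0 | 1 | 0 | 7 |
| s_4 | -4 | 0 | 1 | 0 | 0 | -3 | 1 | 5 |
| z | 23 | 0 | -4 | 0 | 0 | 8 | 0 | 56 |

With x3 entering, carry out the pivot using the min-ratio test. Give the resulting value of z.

Ratio test on column x3 — row 1: 8/1 = 8; row 2: entry 0 ≤ 0; row 3: entry 0 ≤ 0; row 4: 5/1 = 5. Minimum is 5 at row 4 (s_4 leaves); pivot element 1.
Pivot on row 4; the z-row RHS becomes 56 − (-4)·5 = 76.

76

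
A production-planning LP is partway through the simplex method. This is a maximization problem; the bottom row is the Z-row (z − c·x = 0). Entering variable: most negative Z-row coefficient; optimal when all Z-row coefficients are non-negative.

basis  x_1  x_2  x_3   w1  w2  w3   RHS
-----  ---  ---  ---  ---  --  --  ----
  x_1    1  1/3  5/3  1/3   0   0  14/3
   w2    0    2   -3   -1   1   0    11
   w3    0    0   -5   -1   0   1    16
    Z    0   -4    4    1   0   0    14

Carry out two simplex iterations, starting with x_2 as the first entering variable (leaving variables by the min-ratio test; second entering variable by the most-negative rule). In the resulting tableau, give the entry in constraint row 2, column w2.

5/13

Ratio test on column x_2 — row 1: (14/3)/(1/3) = 14; row 2: 11/2 = 11/2; row 3: entry 0 ≤ 0. Minimum is 11/2 at row 2 (w2 leaves); pivot element 2.
Divide row 2 by 2; eliminate column x_2 from the other rows.
Second iteration: most negative Z-row entry is -2 in column x_3, so x_3 enters.
Ratio test on column x_3 — row 1: (17/6)/(13/6) = 17/13; row 2: entry -3/2 ≤ 0; row 3: entry -5 ≤ 0. Minimum is 17/13 at row 1 (x_1 leaves); pivot element 13/6.
Divide row 1 by 13/6; eliminate column x_3 from the other rows.
After both pivots, the entry at constraint row 2, column w2 is 5/13.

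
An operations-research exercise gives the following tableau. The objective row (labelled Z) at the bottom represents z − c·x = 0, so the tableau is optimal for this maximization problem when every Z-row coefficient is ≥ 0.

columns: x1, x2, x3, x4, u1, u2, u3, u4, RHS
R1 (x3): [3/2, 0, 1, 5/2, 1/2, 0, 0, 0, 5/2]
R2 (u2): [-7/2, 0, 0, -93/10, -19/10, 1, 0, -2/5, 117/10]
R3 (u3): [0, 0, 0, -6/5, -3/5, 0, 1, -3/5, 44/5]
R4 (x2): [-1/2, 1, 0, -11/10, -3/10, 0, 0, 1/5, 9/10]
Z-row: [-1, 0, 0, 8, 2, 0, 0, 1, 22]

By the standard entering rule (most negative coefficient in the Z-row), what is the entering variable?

x1

Negative Z-row entries: x1: -1.
The most negative is -1 in column x1, so x1 enters.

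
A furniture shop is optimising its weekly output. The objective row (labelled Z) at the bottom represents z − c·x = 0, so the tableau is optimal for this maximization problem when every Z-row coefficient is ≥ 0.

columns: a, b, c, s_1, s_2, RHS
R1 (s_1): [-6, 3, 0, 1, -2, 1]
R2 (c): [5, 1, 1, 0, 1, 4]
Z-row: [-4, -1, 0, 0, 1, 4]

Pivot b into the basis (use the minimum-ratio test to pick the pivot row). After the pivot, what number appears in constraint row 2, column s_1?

Ratio test on column b — row 1: 1/3 = 1/3; row 2: 4/1 = 4. Minimum is 1/3 at row 1 (s_1 leaves); pivot element 3.
Divide row 1 by 3; eliminate column b from the other rows.
Row 2 update in column s_1: 0 − 1·(1/3) = -1/3.

-1/3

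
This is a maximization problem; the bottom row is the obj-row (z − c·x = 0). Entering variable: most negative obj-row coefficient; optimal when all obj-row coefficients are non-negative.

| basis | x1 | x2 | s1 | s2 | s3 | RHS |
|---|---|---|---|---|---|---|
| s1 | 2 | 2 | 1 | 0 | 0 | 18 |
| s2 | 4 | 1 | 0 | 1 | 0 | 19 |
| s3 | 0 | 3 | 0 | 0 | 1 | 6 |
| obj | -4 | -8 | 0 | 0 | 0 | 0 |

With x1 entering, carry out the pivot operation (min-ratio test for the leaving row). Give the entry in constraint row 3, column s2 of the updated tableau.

0

Ratio test on column x1 — row 1: 18/2 = 9; row 2: 19/4 = 19/4; row 3: entry 0 ≤ 0. Minimum is 19/4 at row 2 (s2 leaves); pivot element 4.
Divide row 2 by 4; eliminate column x1 from the other rows.
Row 3 update in column s2: 0 − 0·(1/4) = 0.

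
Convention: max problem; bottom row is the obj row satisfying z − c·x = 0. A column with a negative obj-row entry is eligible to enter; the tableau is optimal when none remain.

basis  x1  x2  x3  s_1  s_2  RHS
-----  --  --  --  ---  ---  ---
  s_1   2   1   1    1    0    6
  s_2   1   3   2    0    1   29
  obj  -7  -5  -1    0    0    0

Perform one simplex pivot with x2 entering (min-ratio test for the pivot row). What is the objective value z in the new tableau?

30

Ratio test on column x2 — row 1: 6/1 = 6; row 2: 29/3 = 29/3. Minimum is 6 at row 1 (s_1 leaves); pivot element 1.
Pivot on row 1; the obj-row RHS becomes 0 − (-5)·6 = 30.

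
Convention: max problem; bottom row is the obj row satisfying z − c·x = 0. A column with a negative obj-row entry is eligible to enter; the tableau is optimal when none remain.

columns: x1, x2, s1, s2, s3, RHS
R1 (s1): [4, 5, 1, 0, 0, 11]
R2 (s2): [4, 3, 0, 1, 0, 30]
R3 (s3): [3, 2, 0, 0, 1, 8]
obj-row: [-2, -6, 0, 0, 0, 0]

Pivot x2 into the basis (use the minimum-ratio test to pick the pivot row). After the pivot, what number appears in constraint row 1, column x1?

4/5

Ratio test on column x2 — row 1: 11/5 = 11/5; row 2: 30/3 = 10; row 3: 8/2 = 4. Minimum is 11/5 at row 1 (s1 leaves); pivot element 5.
Divide row 1 by 5; eliminate column x2 from the other rows.
In the new row 1, the x1 entry is the old entry divided by the pivot: 4/5 = 4/5.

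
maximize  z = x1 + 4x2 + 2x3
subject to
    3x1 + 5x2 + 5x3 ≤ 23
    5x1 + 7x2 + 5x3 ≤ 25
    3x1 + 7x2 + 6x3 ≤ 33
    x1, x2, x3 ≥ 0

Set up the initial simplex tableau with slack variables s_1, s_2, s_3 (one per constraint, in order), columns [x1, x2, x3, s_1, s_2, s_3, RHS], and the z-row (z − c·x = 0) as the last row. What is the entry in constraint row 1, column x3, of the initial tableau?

Constraint 1 has coefficient 5 on x3.

5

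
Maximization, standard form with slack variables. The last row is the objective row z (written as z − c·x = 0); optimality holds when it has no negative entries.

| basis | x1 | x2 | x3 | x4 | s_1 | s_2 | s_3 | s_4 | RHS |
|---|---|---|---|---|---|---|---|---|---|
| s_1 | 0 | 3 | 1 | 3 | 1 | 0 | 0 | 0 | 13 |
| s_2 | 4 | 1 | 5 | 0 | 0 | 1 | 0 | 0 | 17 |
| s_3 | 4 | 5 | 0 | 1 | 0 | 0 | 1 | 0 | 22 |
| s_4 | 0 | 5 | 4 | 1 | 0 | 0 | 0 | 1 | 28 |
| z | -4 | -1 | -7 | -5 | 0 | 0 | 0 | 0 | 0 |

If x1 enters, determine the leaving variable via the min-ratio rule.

s_2

Column x1 entries and ratios — s_1: 0 ≤ 0, skip; s_2: 17/4 = 17/4; s_3: 22/4 = 11/2; s_4: 0 ≤ 0, skip.
Smallest ratio is 17/4 in the row of s_2, so s_2 leaves.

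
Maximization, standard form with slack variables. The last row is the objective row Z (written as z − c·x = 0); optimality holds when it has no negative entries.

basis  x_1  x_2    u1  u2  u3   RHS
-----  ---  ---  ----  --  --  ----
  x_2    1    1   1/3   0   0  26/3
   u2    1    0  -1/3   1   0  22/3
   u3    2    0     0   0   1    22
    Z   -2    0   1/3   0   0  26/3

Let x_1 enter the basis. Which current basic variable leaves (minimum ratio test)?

Column x_1 entries and ratios — x_2: (26/3)/1 = 26/3; u2: (22/3)/1 = 22/3; u3: 22/2 = 11.
Smallest ratio is 22/3 in the row of u2, so u2 leaves.

u2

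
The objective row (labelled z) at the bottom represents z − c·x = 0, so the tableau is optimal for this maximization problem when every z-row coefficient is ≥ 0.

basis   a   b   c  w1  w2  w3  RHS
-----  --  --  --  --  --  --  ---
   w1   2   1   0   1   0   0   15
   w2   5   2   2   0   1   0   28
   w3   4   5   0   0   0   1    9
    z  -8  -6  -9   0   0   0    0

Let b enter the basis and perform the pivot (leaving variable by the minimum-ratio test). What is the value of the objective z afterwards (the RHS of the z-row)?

54/5

Ratio test on column b — row 1: 15/1 = 15; row 2: 28/2 = 14; row 3: 9/5 = 9/5. Minimum is 9/5 at row 3 (w3 leaves); pivot element 5.
Pivot on row 3; the z-row RHS becomes 0 − (-6)·(9/5) = 54/5.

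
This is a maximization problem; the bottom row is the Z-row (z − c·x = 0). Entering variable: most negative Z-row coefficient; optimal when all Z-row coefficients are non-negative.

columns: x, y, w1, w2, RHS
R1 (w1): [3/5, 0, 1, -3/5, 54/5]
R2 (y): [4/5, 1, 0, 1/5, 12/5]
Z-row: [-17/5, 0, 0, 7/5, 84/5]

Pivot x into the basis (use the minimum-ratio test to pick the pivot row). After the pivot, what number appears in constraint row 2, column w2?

Ratio test on column x — row 1: (54/5)/(3/5) = 18; row 2: (12/5)/(4/5) = 3. Minimum is 3 at row 2 (y leaves); pivot element 4/5.
Divide row 2 by 4/5; eliminate column x from the other rows.
In the new row 2, the w2 entry is the old entry divided by the pivot: (1/5)/(4/5) = 1/4.

1/4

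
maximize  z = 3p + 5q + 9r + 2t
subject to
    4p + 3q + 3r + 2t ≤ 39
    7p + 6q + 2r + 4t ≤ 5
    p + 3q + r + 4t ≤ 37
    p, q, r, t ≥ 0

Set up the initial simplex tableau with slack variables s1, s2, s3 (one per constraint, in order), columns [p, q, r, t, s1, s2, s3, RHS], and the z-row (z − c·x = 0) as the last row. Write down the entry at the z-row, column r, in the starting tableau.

-9

The z-row carries the negated objective coefficients: the r entry is -9.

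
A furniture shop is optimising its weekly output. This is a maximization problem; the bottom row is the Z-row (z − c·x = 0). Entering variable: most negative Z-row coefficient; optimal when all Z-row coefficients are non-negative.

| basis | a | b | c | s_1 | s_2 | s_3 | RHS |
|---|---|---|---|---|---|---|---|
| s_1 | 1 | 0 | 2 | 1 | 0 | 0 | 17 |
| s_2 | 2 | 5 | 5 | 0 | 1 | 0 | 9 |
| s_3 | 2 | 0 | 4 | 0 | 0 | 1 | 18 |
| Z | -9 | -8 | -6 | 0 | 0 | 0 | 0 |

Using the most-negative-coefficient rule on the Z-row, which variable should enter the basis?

a

Negative Z-row entries: a: -9, b: -8, c: -6.
The most negative is -9 in column a, so a enters.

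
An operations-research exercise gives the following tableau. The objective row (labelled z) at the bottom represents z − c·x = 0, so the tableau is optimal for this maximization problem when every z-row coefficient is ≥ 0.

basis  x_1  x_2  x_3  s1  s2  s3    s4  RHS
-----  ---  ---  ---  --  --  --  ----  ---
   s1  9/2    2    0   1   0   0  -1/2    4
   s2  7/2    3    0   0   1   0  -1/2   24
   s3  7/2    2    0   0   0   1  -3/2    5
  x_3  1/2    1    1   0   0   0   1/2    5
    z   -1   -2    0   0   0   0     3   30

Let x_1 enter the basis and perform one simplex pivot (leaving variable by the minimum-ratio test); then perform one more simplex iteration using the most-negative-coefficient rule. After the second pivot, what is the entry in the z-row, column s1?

1

Ratio test on column x_1 — row 1: 4/(9/2) = 8/9; row 2: 24/(7/2) = 48/7; row 3: 5/(7/2) = 10/7; row 4: 5/(1/2) = 10. Minimum is 8/9 at row 1 (s1 leaves); pivot element 9/2.
Divide row 1 by 9/2; eliminate column x_1 from the other rows.
Second iteration: most negative z-row entry is -14/9 in column x_2, so x_2 enters.
Ratio test on column x_2 — row 1: (8/9)/(4/9) = 2; row 2: (188/9)/(13/9) = 188/13; row 3: (17/9)/(4/9) = 17/4; row 4: (41/9)/(7/9) = 41/7. Minimum is 2 at row 1 (x_1 leaves); pivot element 4/9.
Divide row 1 by 4/9; eliminate column x_2 from the other rows.
After both pivots, the entry at the z-row, column s1 is 1.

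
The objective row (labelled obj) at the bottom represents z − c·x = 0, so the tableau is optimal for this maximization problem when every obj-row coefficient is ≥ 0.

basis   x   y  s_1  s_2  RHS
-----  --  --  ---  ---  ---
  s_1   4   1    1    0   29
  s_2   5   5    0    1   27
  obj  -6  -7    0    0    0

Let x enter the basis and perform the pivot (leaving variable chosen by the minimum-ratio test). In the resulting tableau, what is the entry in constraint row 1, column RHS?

37/5

Ratio test on column x — row 1: 29/4 = 29/4; row 2: 27/5 = 27/5. Minimum is 27/5 at row 2 (s_2 leaves); pivot element 5.
Divide row 2 by 5; eliminate column x from the other rows.
Row 1 update in column RHS: 29 − 4·(27/5) = 37/5.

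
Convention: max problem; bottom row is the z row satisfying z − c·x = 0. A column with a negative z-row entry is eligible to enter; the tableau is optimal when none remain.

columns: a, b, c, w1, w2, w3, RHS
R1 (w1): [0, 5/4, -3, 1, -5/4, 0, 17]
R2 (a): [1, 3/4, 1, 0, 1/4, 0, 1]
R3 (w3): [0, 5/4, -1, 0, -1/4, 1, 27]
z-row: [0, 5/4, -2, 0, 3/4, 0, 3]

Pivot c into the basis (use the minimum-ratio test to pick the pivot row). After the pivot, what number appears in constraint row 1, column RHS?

20

Ratio test on column c — row 1: entry -3 ≤ 0; row 2: 1/1 = 1; row 3: entry -1 ≤ 0. Minimum is 1 at row 2 (a leaves); pivot element 1.
Divide row 2 by 1; eliminate column c from the other rows.
Row 1 update in column RHS: 17 − (-3)·1 = 20.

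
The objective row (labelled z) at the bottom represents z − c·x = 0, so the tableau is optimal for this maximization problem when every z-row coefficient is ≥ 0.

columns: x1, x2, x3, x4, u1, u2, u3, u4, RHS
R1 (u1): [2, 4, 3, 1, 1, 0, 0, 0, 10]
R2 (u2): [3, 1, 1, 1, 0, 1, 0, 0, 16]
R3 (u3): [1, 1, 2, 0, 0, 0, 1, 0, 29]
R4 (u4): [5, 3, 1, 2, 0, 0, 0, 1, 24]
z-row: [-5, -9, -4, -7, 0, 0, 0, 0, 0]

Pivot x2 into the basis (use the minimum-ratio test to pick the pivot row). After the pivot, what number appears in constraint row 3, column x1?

Ratio test on column x2 — row 1: 10/4 = 5/2; row 2: 16/1 = 16; row 3: 29/1 = 29; row 4: 24/3 = 8. Minimum is 5/2 at row 1 (u1 leaves); pivot element 4.
Divide row 1 by 4; eliminate column x2 from the other rows.
Row 3 update in column x1: 1 − 1·(1/2) = 1/2.

1/2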